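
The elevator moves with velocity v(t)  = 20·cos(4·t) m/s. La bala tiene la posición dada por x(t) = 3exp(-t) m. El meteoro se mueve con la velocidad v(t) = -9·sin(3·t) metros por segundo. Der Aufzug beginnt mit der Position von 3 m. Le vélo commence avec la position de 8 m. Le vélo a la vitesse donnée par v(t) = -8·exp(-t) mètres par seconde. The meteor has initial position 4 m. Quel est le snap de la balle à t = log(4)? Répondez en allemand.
Wir müssen unsere Gleichung für die Position x(t) = 3·exp(-t) 4-mal ableiten. Die Ableitung von der Position ergibt die Geschwindigkeit: v(t) = -3·exp(-t). Mit d/dt von v(t) finden wir a(t) = 3·exp(-t). Die Ableitung von der Beschleunigung ergibt den Ruck: j(t) = -3·exp(-t). Die Ableitung von dem Ruck ergibt den Snap: s(t) = 3·exp(-t). Aus der Gleichung für den Snap s(t) = 3·exp(-t), setzen wir t = log(4) ein und erhalten s = 3/4.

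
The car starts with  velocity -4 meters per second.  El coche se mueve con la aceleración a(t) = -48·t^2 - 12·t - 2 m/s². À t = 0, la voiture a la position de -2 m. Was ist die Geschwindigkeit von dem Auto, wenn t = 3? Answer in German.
Wir müssen unsere Gleichung für die Beschleunigung a(t) = -48·t^2 - 12·t - 2 1-mal integrieren. Mit ∫a(t)dt und Anwendung von v(0) = -4, finden wir v(t) = -16·t^3 - 6·t^2 - 2·t - 4. Wir haben die Geschwindigkeit v(t) = -16·t^3 - 6·t^2 - 2·t - 4. Durch Einsetzen von t = 3: v(3) = -496.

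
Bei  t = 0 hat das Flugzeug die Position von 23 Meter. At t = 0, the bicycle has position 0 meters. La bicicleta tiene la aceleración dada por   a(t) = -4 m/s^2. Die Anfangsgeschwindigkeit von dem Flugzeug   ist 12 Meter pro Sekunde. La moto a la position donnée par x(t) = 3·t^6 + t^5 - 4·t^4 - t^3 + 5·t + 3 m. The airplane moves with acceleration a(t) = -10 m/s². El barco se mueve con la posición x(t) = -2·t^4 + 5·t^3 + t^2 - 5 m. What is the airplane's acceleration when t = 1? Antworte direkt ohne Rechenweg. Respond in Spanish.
La respuesta es -10.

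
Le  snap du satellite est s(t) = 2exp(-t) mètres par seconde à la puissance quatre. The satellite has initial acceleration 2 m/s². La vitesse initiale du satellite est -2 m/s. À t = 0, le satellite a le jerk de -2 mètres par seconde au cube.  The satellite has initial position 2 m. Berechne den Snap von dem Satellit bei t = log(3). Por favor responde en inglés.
We have snap s(t) = 2·exp(-t). Substituting t = log(3): s(log(3)) = 2/3.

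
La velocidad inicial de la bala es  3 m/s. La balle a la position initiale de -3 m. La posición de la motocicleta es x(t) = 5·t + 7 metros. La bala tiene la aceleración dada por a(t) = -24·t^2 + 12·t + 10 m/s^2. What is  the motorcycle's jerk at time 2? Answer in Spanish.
Debemos derivar nuestra ecuación de la posición x(t) = 5·t + 7 3 veces. La derivada de la posición da la velocidad: v(t) = 5. La derivada de la velocidad da la aceleración: a(t) = 0. La derivada de la aceleración da la sacudida: j(t) = 0. Usando j(t) = 0 y sustituyendo t = 2, encontramos j = 0.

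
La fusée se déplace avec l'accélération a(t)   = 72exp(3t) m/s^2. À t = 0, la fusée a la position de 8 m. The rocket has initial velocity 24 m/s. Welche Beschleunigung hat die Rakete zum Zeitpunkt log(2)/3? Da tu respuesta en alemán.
Wir haben die Beschleunigung a(t) = 72·exp(3·t). Durch Einsetzen von t = log(2)/3: a(log(2)/3) = 144.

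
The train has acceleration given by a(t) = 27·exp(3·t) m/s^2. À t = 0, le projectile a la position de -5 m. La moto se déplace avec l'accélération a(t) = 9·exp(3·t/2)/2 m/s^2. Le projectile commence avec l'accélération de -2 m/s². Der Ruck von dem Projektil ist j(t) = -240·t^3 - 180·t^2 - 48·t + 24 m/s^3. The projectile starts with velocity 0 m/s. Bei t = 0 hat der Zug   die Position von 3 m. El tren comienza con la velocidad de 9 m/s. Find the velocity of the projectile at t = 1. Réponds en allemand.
Ausgehend von dem Ruck j(t) = -240·t^3 - 180·t^2 - 48·t + 24, nehmen wir 2 Stammfunktionen. Das Integral von dem Ruck, mit a(0) = -2, ergibt die Beschleunigung: a(t) = -60·t^4 - 60·t^3 - 24·t^2 + 24·t - 2. Die Stammfunktion von der Beschleunigung, mit v(0) = 0, ergibt die Geschwindigkeit: v(t) = t·(-12·t^4 - 15·t^3 - 8·t^2 + 12·t - 2). Aus der Gleichung für die Geschwindigkeit v(t) = t·(-12·t^4 - 15·t^3 - 8·t^2 + 12·t - 2), setzen wir t = 1 ein und erhalten v = -25.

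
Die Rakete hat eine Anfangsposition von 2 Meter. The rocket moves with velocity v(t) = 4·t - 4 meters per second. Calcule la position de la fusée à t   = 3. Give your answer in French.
Nous devons trouver la primitive de notre équation de la vitesse v(t) = 4·t - 4 1 fois. L'intégrale de la vitesse, avec x(0) = 2, donne la position: x(t) = 2·t^2 - 4·t + 2. En utilisant x(t) = 2·t^2 - 4·t + 2 et en substituant t = 3, nous trouvons x = 8.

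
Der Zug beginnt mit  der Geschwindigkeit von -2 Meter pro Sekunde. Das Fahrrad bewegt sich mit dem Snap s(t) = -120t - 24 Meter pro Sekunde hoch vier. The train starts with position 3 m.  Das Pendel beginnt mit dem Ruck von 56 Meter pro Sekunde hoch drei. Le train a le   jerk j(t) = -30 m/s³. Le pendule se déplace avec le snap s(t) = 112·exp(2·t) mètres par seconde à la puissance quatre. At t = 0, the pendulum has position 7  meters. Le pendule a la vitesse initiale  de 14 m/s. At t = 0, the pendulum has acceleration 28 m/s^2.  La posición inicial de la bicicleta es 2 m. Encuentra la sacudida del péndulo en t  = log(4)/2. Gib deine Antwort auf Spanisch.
Debemos encontrar la integral de nuestra ecuación del snap s(t) = 112·exp(2·t) 1 vez. La antiderivada del snap es la sacudida. Usando j(0) = 56, obtenemos j(t) = 56·exp(2·t). De la ecuación de la sacudida j(t) = 56·exp(2·t), sustituimos t = log(4)/2 para obtener j = 224.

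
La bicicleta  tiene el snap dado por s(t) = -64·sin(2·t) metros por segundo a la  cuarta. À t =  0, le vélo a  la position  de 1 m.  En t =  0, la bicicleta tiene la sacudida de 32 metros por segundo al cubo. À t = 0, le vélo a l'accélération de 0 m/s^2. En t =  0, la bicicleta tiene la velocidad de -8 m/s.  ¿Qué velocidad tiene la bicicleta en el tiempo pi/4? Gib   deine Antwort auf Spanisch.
Para resolver esto, necesitamos tomar 3 antiderivadas de nuestra ecuación del snap s(t) = -64·sin(2·t). La integral del snap, con j(0) = 32, da la sacudida: j(t) = 32·cos(2·t). Tomando ∫j(t)dt y aplicando a(0) = 0, encontramos a(t) = 16·sin(2·t). Tomando ∫a(t)dt y aplicando v(0) = -8, encontramos v(t) = -8·cos(2·t). De la ecuación de la velocidad v(t) = -8·cos(2·t), sustituimos t = pi/4 para obtener v = 0.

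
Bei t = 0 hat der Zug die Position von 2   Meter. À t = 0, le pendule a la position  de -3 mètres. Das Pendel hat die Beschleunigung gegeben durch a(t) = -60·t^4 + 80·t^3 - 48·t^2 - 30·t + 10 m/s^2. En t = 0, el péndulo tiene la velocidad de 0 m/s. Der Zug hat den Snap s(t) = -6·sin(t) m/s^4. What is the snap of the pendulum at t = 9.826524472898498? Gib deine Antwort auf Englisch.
We must differentiate our acceleration equation a(t) = -60·t^4 + 80·t^3 - 48·t^2 - 30·t + 10 2 times. Taking d/dt of a(t), we find j(t) = -240·t^3 + 240·t^2 - 96·t - 30. Differentiating jerk, we get snap: s(t) = -720·t^2 + 480·t - 96. Using s(t) = -720·t^2 + 480·t - 96 and substituting t = 9.826524472898498, we find s = -64902.8881688694.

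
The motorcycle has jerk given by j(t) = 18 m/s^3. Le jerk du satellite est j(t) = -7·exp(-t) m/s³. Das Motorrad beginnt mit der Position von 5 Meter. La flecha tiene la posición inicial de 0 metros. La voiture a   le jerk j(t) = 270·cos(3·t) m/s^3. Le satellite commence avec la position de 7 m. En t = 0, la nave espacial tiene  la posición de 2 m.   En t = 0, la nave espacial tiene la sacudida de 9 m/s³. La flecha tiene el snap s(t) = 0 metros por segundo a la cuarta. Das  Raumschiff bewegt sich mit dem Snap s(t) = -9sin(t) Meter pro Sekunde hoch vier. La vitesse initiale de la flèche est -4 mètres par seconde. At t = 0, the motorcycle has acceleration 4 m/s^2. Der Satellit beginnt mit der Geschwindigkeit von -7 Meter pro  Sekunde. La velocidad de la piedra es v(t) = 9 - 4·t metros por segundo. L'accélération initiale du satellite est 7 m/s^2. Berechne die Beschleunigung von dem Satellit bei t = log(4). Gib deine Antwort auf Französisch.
Nous devons intégrer notre équation du jerk j(t) = -7·exp(-t) 1 fois. En prenant ∫j(t)dt et en appliquant a(0) = 7, nous trouvons a(t) = 7·exp(-t). En utilisant a(t) = 7·exp(-t) et en substituant t = log(4), nous trouvons a = 7/4.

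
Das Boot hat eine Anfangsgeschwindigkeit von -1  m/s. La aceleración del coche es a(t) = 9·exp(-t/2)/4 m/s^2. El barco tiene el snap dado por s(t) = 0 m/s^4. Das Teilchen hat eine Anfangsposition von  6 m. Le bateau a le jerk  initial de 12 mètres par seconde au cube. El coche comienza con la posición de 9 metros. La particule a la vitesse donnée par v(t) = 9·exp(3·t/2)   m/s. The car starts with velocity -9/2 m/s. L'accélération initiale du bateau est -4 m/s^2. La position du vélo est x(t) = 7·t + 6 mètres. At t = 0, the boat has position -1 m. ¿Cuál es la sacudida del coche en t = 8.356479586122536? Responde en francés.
En partant de l'accélération a(t) = 9·exp(-t/2)/4, nous prenons 1 dérivée. En prenant d/dt de a(t), nous trouvons j(t) = -9·exp(-t/2)/8. Nous avons le jerk j(t) = -9·exp(-t/2)/8. En substituant t = 8.356479586122536: j(8.356479586122536) = -0.0172411422971728.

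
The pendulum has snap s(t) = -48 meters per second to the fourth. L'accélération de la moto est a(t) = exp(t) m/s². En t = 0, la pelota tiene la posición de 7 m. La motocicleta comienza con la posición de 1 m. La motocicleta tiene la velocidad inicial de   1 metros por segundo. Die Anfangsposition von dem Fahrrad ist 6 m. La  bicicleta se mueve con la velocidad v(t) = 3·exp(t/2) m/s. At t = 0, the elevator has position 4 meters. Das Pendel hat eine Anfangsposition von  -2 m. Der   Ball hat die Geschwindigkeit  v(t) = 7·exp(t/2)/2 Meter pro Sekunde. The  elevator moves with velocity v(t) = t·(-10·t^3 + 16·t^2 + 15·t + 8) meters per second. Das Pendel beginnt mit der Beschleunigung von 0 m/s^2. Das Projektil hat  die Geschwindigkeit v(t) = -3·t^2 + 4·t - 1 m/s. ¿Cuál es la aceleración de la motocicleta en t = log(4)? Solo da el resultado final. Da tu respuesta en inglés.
At t = log(4), a = 4.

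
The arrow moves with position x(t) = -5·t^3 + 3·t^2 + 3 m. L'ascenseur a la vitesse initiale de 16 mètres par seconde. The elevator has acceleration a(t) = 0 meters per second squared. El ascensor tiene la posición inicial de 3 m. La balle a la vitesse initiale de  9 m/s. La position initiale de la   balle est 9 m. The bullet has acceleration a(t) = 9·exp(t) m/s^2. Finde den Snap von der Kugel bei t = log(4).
Wir müssen unsere Gleichung für die Beschleunigung a(t) = 9·exp(t) 2-mal ableiten. Die Ableitung von der Beschleunigung ergibt den Ruck: j(t) = 9·exp(t). Durch Ableiten von dem Ruck erhalten wir den Snap: s(t) = 9·exp(t). Aus der Gleichung für den Snap s(t) = 9·exp(t), setzen wir t = log(4) ein und erhalten s = 36.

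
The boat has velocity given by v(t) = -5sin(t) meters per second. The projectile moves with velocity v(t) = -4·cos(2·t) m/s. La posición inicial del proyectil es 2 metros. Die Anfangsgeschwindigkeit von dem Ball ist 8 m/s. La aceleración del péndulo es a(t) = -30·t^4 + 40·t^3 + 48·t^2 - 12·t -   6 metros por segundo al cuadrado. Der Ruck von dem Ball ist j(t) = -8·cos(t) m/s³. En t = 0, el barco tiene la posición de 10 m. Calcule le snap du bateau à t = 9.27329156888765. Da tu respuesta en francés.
Nous devons dériver notre équation de la vitesse v(t) = -5·sin(t) 3 fois. En prenant d/dt de v(t), nous trouvons a(t) = -5·cos(t). En prenant d/dt de a(t), nous trouvons j(t) = 5·sin(t). En dérivant le jerk, nous obtenons le snap: s(t) = 5·cos(t). En utilisant s(t) = 5·cos(t) et en substituant t = 9.27329156888765, nous trouvons s = -4.94273931057531.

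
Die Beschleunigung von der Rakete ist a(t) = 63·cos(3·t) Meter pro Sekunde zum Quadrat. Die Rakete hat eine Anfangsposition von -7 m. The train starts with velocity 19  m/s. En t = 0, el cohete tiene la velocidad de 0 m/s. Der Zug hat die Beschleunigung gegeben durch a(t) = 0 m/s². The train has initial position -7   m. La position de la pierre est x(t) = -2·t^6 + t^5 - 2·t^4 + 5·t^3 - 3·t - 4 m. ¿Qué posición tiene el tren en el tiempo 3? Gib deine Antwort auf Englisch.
To find the answer, we compute 2 integrals of a(t) = 0. Finding the antiderivative of a(t) and using v(0) = 19: v(t) = 19. The integral of velocity is position. Using x(0) = -7, we get x(t) = 19·t - 7. From the given position equation x(t) = 19·t - 7, we substitute t = 3 to get x = 50.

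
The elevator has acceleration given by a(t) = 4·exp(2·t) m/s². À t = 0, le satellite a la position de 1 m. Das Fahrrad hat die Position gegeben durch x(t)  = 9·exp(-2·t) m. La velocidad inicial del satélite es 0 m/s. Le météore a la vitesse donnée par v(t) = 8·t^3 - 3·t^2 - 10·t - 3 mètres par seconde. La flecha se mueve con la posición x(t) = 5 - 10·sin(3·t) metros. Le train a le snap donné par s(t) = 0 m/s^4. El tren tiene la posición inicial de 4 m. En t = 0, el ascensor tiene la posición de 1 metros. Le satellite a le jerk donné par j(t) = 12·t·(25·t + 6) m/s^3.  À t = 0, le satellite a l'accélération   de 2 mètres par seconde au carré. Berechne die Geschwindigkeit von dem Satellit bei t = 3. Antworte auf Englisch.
To solve this, we need to take 2 antiderivatives of our jerk equation j(t) = 12·t·(25·t + 6). The integral of jerk, with a(0) = 2, gives acceleration: a(t) = 100·t^3 + 36·t^2 + 2. Finding the integral of a(t) and using v(0) = 0: v(t) = t·(25·t^3 + 12·t^2 + 2). From the given velocity equation v(t) = t·(25·t^3 + 12·t^2 + 2), we substitute t = 3 to get v = 2355.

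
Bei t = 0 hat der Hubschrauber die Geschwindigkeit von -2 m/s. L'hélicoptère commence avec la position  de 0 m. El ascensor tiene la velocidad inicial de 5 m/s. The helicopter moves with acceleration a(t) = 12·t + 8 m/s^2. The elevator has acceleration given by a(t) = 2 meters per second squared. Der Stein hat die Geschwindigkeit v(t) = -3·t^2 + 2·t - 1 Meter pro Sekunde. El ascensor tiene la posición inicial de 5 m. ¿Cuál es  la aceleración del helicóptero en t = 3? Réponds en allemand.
Mit a(t) = 12·t + 8 und Einsetzen von t = 3, finden wir a = 44.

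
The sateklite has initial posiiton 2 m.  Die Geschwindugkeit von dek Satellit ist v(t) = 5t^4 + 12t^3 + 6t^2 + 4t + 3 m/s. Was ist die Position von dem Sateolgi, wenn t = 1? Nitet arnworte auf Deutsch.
Wir müssen unsere Gleichung für die Geschwindigkeit v(t) = 5·t^4 + 12·t^3 + 6·t^2 + 4·t + 3 1-mal integrieren. Die Stammfunktion von der Geschwindigkeit ist die Position. Mit x(0) = 2 erhalten wir x(t) = t^5 + 3·t^4 + 2·t^3 + 2·t^2 + 3·t + 2. Mit x(t) = t^5 + 3·t^4 + 2·t^3 + 2·t^2 + 3·t + 2 und Einsetzen von t = 1, finden wir x = 13.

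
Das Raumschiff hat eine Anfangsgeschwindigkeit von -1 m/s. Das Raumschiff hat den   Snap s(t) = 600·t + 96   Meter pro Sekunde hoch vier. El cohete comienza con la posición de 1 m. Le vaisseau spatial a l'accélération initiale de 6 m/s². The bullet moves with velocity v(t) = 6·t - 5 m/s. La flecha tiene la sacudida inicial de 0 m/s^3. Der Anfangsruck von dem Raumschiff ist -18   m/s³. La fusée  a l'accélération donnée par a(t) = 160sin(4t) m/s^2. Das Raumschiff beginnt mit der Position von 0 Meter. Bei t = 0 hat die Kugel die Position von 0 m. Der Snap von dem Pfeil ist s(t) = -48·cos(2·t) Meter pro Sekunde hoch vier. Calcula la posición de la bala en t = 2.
Para resolver esto, necesitamos tomar 1 antiderivada de nuestra ecuación de la velocidad v(t) = 6·t - 5. La antiderivada de la velocidad, con x(0) = 0, da la posición: x(t) = 3·t^2 - 5·t. Tenemos la posición x(t) = 3·t^2 - 5·t. Sustituyendo t = 2: x(2) = 2.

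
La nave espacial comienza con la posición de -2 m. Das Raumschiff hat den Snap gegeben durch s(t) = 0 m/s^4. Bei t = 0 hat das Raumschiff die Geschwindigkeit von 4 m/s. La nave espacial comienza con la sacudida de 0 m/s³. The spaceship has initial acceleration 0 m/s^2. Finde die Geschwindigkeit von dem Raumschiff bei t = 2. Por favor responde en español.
Para resolver esto, necesitamos tomar 3 integrales de nuestra ecuación del snap s(t) = 0. La integral del snap, con j(0) = 0, da la sacudida: j(t) = 0. La integral de la sacudida es la aceleración. Usando a(0) = 0, obtenemos a(t) = 0. Tomando ∫a(t)dt y aplicando v(0) = 4, encontramos v(t) = 4. Tenemos la velocidad v(t) = 4. Sustituyendo t = 2: v(2) = 4.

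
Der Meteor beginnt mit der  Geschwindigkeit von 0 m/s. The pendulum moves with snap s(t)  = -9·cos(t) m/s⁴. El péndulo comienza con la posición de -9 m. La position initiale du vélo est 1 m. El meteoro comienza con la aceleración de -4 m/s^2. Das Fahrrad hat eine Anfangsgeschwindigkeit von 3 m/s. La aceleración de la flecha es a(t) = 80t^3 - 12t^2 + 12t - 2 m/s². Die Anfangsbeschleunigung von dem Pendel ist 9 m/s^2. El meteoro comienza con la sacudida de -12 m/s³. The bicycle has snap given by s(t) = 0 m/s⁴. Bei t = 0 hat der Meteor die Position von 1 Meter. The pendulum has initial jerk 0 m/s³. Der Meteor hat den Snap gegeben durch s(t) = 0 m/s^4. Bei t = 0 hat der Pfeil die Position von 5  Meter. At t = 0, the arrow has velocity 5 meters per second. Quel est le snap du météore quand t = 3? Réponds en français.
De l'équation du snap s(t) = 0, nous substituons t = 3 pour obtenir s = 0.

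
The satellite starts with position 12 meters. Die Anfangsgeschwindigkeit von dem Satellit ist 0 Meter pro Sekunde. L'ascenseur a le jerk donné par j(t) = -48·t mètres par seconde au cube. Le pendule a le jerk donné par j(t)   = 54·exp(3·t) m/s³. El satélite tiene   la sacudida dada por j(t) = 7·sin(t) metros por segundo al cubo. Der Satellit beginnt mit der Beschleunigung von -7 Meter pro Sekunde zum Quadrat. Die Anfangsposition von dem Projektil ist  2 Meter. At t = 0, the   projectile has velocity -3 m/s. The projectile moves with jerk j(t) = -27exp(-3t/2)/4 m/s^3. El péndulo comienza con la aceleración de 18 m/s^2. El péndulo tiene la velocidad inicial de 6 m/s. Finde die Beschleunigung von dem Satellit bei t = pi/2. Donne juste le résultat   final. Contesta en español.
La respuesta es 0.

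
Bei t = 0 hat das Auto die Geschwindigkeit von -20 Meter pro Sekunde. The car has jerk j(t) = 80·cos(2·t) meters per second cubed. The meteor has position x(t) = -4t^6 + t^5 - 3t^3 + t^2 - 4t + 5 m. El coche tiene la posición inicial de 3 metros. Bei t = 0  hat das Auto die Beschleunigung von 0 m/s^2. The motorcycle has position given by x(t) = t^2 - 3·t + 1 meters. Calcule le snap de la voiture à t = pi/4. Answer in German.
Um dies zu lösen, müssen wir 1 Ableitung unserer Gleichung für den Ruck j(t) = 80·cos(2·t) nehmen. Die Ableitung von dem Ruck ergibt den Snap: s(t) = -160·sin(2·t). Aus der Gleichung für den Snap s(t) = -160·sin(2·t), setzen wir t = pi/4 ein und erhalten s = -160.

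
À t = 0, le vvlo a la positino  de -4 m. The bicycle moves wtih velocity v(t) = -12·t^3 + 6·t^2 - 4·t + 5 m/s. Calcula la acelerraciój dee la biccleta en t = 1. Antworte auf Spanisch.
Partiendo de la velocidad v(t) = -12·t^3 + 6·t^2 - 4·t + 5, tomamos 1 derivada. La derivada de la velocidad da la aceleración: a(t) = -36·t^2 + 12·t - 4. Usando a(t) = -36·t^2 + 12·t - 4 y sustituyendo t = 1, encontramos a = -28.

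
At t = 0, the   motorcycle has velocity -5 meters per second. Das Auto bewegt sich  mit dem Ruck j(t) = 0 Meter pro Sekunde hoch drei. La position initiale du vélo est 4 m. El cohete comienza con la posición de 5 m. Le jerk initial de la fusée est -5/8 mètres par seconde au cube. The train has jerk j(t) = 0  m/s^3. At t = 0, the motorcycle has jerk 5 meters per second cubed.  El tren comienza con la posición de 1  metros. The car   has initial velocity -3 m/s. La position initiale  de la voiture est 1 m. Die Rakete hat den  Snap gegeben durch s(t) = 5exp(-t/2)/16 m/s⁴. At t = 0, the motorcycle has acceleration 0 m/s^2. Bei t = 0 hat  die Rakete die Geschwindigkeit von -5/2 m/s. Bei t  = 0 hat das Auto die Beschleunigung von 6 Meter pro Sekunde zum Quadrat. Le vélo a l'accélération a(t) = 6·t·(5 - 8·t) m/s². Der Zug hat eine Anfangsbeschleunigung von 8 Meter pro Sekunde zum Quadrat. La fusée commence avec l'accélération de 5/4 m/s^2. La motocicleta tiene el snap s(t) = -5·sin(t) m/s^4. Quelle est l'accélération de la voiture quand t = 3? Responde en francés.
En partant du jerk j(t) = 0, nous prenons 1 primitive. L'intégrale du jerk est l'accélération. En utilisant a(0) = 6, nous obtenons a(t) = 6. De l'équation de l'accélération a(t) = 6, nous substituons t = 3 pour obtenir a = 6.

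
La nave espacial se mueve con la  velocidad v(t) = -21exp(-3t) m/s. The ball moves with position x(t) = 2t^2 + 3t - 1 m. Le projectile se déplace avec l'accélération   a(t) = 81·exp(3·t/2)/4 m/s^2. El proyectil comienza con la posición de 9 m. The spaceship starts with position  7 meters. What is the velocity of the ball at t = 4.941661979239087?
To solve this, we need to take 1 derivative of our position equation x(t) = 2·t^2 + 3·t - 1. Taking d/dt of x(t), we find v(t) = 4·t + 3. Using v(t) = 4·t + 3 and substituting t = 4.941661979239087, we find v = 22.7666479169563.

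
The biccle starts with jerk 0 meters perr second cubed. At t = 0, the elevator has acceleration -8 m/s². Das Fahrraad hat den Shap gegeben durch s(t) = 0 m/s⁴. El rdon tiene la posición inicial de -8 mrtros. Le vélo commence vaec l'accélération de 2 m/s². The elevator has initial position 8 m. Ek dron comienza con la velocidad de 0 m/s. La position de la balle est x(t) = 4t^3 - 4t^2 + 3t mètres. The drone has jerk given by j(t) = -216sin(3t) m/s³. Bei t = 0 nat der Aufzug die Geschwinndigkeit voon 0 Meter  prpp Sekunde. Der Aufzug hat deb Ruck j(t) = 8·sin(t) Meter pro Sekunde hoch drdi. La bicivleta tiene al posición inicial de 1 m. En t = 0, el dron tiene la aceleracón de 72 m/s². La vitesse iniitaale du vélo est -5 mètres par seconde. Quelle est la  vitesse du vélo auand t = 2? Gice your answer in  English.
We need to integrate our snap equation s(t) = 0 3 times. The antiderivative of snap is jerk. Using j(0) = 0, we get j(t) = 0. Taking ∫j(t)dt and applying a(0) = 2, we find a(t) = 2. The integral of acceleration is velocity. Using v(0) = -5, we get v(t) = 2·t - 5. Using v(t) = 2·t - 5 and substituting t = 2, we find v = -1.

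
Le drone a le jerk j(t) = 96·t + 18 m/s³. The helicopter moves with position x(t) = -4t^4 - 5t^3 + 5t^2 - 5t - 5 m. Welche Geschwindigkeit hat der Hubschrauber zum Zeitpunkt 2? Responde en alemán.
Wir müssen unsere Gleichung für die Position x(t) = -4·t^4 - 5·t^3 + 5·t^2 - 5·t - 5 1-mal ableiten. Die Ableitung von der Position ergibt die Geschwindigkeit: v(t) = -16·t^3 - 15·t^2 + 10·t - 5. Wir haben die Geschwindigkeit v(t) = -16·t^3 - 15·t^2 + 10·t - 5. Durch Einsetzen von t = 2: v(2) = -173.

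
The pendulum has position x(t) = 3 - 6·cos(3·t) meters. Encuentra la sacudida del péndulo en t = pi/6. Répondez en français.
Pour résoudre ceci, nous devons prendre 3 dérivées de notre équation de la position x(t) = 3 - 6·cos(3·t). En prenant d/dt de x(t), nous trouvons v(t) = 18·sin(3·t). En prenant d/dt de v(t), nous trouvons a(t) = 54·cos(3·t). En prenant d/dt de a(t), nous trouvons j(t) = -162·sin(3·t). En utilisant j(t) = -162·sin(3·t) et en substituant t = pi/6, nous trouvons j = -162.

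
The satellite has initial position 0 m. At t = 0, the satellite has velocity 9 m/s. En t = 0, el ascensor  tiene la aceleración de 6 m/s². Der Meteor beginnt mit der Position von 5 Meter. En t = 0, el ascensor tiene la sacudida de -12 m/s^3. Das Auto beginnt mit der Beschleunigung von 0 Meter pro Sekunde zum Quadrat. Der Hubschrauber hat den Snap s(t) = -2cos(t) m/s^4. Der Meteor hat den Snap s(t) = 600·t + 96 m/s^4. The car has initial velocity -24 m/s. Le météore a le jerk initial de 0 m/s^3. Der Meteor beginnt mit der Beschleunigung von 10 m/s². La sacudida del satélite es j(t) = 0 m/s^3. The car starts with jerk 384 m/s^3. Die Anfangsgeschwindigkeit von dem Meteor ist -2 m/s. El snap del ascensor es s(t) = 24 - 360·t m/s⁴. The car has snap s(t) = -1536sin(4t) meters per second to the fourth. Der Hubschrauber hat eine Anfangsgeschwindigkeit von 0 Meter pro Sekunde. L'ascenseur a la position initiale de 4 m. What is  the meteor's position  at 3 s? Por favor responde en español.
Para resolver esto, necesitamos tomar 4 antiderivadas de nuestra ecuación del snap s(t) = 600·t + 96. Tomando ∫s(t)dt y aplicando j(0) = 0, encontramos j(t) = 12·t·(25·t + 8). Tomando ∫j(t)dt y aplicando a(0) = 10, encontramos a(t) = 100·t^3 + 48·t^2 + 10. La integral de la aceleración, con v(0) = -2, da la velocidad: v(t) = 25·t^4 + 16·t^3 + 10·t - 2. La antiderivada de la velocidad, con x(0) = 5, da la posición: x(t) = 5·t^5 + 4·t^4 + 5·t^2 - 2·t + 5. De la ecuación de la posición x(t) = 5·t^5 + 4·t^4 + 5·t^2 - 2·t + 5, sustituimos t = 3 para obtener x = 1583.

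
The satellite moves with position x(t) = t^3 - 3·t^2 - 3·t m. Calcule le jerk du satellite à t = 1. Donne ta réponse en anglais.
To solve this, we need to take 3 derivatives of our position equation x(t) = t^3 - 3·t^2 - 3·t. The derivative of position gives velocity: v(t) = 3·t^2 - 6·t - 3. The derivative of velocity gives acceleration: a(t) = 6·t - 6. Differentiating acceleration, we get jerk: j(t) = 6. Using j(t) = 6 and substituting t = 1, we find j = 6.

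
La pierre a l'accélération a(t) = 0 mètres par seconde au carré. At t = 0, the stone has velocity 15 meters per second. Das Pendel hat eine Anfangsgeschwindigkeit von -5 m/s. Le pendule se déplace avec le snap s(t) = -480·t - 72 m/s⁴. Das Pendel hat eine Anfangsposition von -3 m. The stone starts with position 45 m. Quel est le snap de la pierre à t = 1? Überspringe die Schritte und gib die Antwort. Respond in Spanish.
En t = 1, s = 0.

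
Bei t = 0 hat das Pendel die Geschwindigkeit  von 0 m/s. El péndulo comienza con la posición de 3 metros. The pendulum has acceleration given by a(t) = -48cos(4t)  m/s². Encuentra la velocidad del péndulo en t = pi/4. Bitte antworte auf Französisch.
Pour résoudre ceci, nous devons prendre 1 primitive de notre équation de l'accélération a(t) = -48·cos(4·t). En prenant ∫a(t)dt et en appliquant v(0) = 0, nous trouvons v(t) = -12·sin(4·t). En utilisant v(t) = -12·sin(4·t) et en substituant t = pi/4, nous trouvons v = 0.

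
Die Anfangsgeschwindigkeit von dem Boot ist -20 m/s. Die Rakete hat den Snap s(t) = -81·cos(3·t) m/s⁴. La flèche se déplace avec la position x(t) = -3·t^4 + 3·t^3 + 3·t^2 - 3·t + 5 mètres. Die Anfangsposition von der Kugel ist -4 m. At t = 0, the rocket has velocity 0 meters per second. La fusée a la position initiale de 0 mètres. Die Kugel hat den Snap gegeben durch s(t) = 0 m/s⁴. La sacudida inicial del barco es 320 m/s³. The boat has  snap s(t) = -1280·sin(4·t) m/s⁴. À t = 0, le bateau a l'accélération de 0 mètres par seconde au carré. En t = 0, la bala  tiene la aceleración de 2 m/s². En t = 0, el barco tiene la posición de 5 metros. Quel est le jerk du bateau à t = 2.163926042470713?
Pour résoudre ceci, nous devons prendre 1 intégrale de notre équation du snap s(t) = -1280·sin(4·t). En prenant ∫s(t)dt et en appliquant j(0) = 320, nous trouvons j(t) = 320·cos(4·t). En utilisant j(t) = 320·cos(4·t) et en substituant t = 2.163926042470713, nous trouvons j = -229.937641083644.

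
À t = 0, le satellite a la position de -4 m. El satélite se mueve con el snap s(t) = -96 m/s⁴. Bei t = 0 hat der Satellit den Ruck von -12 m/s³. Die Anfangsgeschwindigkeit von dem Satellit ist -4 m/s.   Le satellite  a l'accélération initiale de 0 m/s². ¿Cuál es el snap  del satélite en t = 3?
De la ecuación del snap s(t) = -96, sustituimos t = 3 para obtener s = -96.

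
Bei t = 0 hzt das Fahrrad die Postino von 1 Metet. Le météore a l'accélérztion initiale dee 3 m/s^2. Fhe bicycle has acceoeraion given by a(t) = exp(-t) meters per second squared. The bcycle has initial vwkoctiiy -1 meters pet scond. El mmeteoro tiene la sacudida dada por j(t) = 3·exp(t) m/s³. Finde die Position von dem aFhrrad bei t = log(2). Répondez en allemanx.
Ausgehend von der Beschleunigung a(t) = exp(-t), nehmen wir 2 Integrale. Mit ∫a(t)dt und Anwendung von v(0) = -1, finden wir v(t) = -exp(-t). Das Integral von der Geschwindigkeit, mit x(0) = 1, ergibt die Position: x(t) = exp(-t). Wir haben die Position x(t) = exp(-t). Durch Einsetzen von t = log(2): x(log(2)) = 1/2.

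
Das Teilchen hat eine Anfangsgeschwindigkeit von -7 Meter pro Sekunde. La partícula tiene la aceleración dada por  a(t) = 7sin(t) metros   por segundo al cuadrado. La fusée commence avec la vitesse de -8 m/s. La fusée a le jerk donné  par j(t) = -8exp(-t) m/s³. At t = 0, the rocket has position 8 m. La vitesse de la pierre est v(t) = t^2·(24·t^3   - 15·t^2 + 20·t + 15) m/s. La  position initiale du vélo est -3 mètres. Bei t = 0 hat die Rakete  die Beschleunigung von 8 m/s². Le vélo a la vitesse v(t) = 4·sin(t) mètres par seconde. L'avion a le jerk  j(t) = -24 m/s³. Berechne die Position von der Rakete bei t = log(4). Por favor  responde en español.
Debemos encontrar la integral de nuestra ecuación de la sacudida j(t) = -8·exp(-t) 3 veces. Tomando ∫j(t)dt y aplicando a(0) = 8, encontramos a(t) = 8·exp(-t). Tomando ∫a(t)dt y aplicando v(0) = -8, encontramos v(t) = -8·exp(-t). Integrando la velocidad y usando la condición inicial x(0) = 8, obtenemos x(t) = 8·exp(-t). Tenemos la posición x(t) = 8·exp(-t). Sustituyendo t = log(4): x(log(4)) = 2.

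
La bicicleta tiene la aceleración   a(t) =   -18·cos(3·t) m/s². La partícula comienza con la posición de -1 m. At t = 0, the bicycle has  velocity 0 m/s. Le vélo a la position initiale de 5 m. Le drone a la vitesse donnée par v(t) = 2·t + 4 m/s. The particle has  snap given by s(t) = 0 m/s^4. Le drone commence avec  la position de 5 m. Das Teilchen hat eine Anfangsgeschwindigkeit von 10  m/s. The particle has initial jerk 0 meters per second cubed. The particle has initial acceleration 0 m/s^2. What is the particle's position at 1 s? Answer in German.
Um dies zu lösen, müssen wir 4 Stammfunktionen unserer Gleichung für den Snap s(t) = 0 finden. Das Integral von dem Snap, mit j(0) = 0, ergibt den Ruck: j(t) = 0. Durch Integration von dem Ruck und Verwendung der Anfangsbedingung a(0) = 0, erhalten wir a(t) = 0. Das Integral von der Beschleunigung, mit v(0) = 10, ergibt die Geschwindigkeit: v(t) = 10. Durch Integration von der Geschwindigkeit und Verwendung der Anfangsbedingung x(0) = -1, erhalten wir x(t) = 10·t - 1. Aus der Gleichung für die Position x(t) = 10·t - 1, setzen wir t = 1 ein und erhalten x = 9.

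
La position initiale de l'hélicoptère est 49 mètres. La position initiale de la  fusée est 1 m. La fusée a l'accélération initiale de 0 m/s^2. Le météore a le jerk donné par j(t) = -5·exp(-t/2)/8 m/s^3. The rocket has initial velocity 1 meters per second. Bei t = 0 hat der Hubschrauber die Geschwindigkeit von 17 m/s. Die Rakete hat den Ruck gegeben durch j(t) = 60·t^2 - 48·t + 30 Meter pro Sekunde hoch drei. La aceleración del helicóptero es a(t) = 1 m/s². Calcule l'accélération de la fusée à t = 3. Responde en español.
Necesitamos integrar nuestra ecuación de la sacudida j(t) = 60·t^2 - 48·t + 30 1 vez. La antiderivada de la sacudida, con a(0) = 0, da la aceleración: a(t) = 2·t·(10·t^2 - 12·t + 15). De la ecuación de la aceleración a(t) = 2·t·(10·t^2 - 12·t + 15), sustituimos t = 3 para obtener a = 414.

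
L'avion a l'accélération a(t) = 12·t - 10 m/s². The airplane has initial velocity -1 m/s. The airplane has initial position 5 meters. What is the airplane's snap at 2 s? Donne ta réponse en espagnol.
Debemos derivar nuestra ecuación de la aceleración a(t) = 12·t - 10 2 veces. La derivada de la aceleración da la sacudida: j(t) = 12. La derivada de la sacudida da el snap: s(t) = 0. De la ecuación del snap s(t) = 0, sustituimos t = 2 para obtener s = 0.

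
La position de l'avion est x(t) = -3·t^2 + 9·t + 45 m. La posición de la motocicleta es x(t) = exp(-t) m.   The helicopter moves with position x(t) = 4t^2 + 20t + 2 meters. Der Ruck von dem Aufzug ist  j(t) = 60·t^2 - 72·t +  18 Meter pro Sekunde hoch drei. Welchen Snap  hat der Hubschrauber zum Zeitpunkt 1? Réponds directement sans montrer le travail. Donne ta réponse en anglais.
s(1) = 0.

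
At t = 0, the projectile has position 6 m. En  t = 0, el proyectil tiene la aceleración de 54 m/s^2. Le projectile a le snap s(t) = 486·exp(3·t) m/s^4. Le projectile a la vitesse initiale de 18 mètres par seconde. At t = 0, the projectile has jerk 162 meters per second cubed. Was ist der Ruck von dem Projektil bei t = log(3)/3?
Ausgehend von dem Snap s(t) = 486·exp(3·t), nehmen wir 1 Integral. Das Integral von dem Snap, mit j(0) = 162, ergibt den Ruck: j(t) = 162·exp(3·t). Aus der Gleichung für den Ruck j(t) = 162·exp(3·t), setzen wir t = log(3)/3 ein und erhalten j = 486.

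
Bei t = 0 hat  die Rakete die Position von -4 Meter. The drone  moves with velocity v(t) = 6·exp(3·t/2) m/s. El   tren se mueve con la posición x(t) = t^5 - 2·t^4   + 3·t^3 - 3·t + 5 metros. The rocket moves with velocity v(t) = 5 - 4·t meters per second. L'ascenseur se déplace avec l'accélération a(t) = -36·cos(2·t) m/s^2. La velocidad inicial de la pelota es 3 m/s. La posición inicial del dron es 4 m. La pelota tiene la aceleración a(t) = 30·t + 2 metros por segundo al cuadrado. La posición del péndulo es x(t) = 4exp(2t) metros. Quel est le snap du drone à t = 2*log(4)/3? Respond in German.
Um dies zu lösen, müssen wir 3 Ableitungen unserer Gleichung für die Geschwindigkeit v(t) = 6·exp(3·t/2) nehmen. Durch Ableiten von der Geschwindigkeit erhalten wir die Beschleunigung: a(t) = 9·exp(3·t/2). Die Ableitung von der Beschleunigung ergibt den Ruck: j(t) = 27·exp(3·t/2)/2. Die Ableitung von dem Ruck ergibt den Snap: s(t) = 81·exp(3·t/2)/4. Aus der Gleichung für den Snap s(t) = 81·exp(3·t/2)/4, setzen wir t = 2*log(4)/3 ein und erhalten s = 81.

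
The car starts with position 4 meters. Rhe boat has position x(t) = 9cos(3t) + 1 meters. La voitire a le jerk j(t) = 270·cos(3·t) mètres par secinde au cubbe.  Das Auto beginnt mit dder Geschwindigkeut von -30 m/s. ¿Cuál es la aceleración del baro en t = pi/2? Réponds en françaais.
Nous devons dériver notre équation de la position x(t) = 9·cos(3·t) + 1 2 fois. En dérivant la position, nous obtenons la vitesse: v(t) = -27·sin(3·t). En dérivant la vitesse, nous obtenons l'accélération: a(t) = -81·cos(3·t). En utilisant a(t) = -81·cos(3·t) et en substituant t = pi/2, nous trouvons a = 0.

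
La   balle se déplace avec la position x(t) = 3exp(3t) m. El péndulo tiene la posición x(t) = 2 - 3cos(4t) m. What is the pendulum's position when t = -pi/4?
Using x(t) = 2 - 3·cos(4·t) and substituting t = -pi/4, we find x = 5.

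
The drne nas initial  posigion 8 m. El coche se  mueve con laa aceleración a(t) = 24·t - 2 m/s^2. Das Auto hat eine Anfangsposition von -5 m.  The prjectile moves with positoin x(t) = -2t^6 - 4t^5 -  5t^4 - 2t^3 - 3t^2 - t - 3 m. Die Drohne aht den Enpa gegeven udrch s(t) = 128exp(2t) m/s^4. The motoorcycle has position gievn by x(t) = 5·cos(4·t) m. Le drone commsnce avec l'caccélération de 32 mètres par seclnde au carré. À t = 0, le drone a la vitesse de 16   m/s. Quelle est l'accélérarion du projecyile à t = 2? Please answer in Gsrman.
Wir müssen unsere Gleichung für die Position x(t) = -2·t^6 - 4·t^5 - 5·t^4 - 2·t^3 - 3·t^2 - t - 3 2-mal ableiten. Mit d/dt von x(t) finden wir v(t) = -12·t^5 - 20·t^4 - 20·t^3 - 6·t^2 - 6·t - 1. Mit d/dt von v(t) finden wir a(t) = -60·t^4 - 80·t^3 - 60·t^2 - 12·t - 6. Mit a(t) = -60·t^4 - 80·t^3 - 60·t^2 - 12·t - 6 und Einsetzen von t = 2, finden wir a = -1870.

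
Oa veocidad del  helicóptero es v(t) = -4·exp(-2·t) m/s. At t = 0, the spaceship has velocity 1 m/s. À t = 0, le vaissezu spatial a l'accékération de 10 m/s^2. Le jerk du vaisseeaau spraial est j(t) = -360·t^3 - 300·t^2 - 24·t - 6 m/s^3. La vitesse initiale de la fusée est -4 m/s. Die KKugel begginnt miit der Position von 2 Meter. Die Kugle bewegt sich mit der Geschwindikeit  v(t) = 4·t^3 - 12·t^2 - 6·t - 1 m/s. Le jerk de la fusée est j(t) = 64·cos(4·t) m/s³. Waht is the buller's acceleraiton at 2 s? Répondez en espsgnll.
Partiendo de la velocidad v(t) = 4·t^3 - 12·t^2 - 6·t - 1, tomamos 1 derivada. La derivada de la velocidad da la aceleración: a(t) = 12·t^2 - 24·t - 6. De la ecuación de la aceleración a(t) = 12·t^2 - 24·t - 6, sustituimos t = 2 para obtener a = -6.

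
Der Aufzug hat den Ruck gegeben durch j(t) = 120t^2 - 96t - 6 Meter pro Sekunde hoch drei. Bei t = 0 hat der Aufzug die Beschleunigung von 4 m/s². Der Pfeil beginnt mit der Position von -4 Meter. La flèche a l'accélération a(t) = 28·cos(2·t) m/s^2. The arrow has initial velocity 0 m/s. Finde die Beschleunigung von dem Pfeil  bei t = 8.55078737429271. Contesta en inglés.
We have acceleration a(t) = 28·cos(2·t). Substituting t = 8.55078737429271: a(8.55078737429271) = -4.93525749697452.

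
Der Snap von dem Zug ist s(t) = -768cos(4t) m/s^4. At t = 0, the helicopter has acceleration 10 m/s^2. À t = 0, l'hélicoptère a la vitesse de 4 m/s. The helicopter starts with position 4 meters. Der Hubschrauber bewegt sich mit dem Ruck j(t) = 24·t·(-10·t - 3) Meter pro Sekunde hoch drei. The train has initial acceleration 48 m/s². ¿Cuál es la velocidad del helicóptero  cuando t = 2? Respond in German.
Ausgehend von dem Ruck j(t) = 24·t·(-10·t - 3), nehmen wir 2 Stammfunktionen. Mit ∫j(t)dt und Anwendung von a(0) = 10, finden wir a(t) = -80·t^3 - 36·t^2 + 10. Die Stammfunktion von der Beschleunigung, mit v(0) = 4, ergibt die Geschwindigkeit: v(t) = -20·t^4 - 12·t^3 + 10·t + 4. Wir haben die Geschwindigkeit v(t) = -20·t^4 - 12·t^3 + 10·t + 4. Durch Einsetzen von t = 2: v(2) = -392.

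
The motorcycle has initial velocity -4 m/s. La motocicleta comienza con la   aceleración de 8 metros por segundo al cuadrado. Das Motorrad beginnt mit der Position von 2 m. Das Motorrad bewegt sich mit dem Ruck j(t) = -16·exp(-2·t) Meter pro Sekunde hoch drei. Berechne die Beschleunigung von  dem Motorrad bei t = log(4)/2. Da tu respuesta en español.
Partiendo de la sacudida j(t) = -16·exp(-2·t), tomamos 1 integral. La antiderivada de la sacudida es la aceleración. Usando a(0) = 8, obtenemos a(t) = 8·exp(-2·t). Usando a(t) = 8·exp(-2·t) y sustituyendo t = log(4)/2, encontramos a = 2.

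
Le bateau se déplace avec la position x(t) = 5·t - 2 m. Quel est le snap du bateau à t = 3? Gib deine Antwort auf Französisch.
Nous devons dériver notre équation de la position x(t) = 5·t - 2 4 fois. En prenant d/dt de x(t), nous trouvons v(t) = 5. La dérivée de la vitesse donne l'accélération: a(t) = 0. La dérivée de l'accélération donne le jerk: j(t) = 0. En dérivant le jerk, nous obtenons le snap: s(t) = 0. En utilisant s(t) = 0 et en substituant t = 3, nous trouvons s = 0.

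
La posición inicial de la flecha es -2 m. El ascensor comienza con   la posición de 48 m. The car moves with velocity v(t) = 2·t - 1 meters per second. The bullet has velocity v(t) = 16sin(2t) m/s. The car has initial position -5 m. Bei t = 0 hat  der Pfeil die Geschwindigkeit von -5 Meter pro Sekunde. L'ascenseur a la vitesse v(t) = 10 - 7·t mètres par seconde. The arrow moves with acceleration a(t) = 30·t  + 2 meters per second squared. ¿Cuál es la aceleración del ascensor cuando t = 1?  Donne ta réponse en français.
Pour résoudre ceci, nous devons prendre 1 dérivée de notre équation de la vitesse v(t) = 10 - 7·t. En prenant d/dt de v(t), nous trouvons a(t) = -7. Nous avons l'accélération a(t) = -7. En substituant t = 1: a(1) = -7.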